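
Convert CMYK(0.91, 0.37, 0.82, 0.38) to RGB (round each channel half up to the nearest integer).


R = 255 × (1-C) × (1-K) = 255 × 0.09 × 0.62 = 14.229 → 14
G = 255 × (1-M) × (1-K) = 255 × 0.63 × 0.62 = 99.603 → 100
B = 255 × (1-Y) × (1-K) = 255 × 0.18 × 0.62 = 28.458 → 28
= RGB(14, 100, 28)


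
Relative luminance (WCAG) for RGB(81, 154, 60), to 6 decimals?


Linearize each channel (sRGB transfer function): c = v/255; c_lin = c/12.92 if c ≤ 0.04045, else ((c+0.055)/1.055)^2.4
  R: 81/255 ≈ 0.317647 > 0.04045 → ((0.317647+0.055)/1.055)^2.4 ≈ 0.082283
  G: 154/255 ≈ 0.603922 > 0.04045 → ((0.603922+0.055)/1.055)^2.4 ≈ 0.323143
  B: 60/255 ≈ 0.235294 > 0.04045 → ((0.235294+0.055)/1.055)^2.4 ≈ 0.045186
R_lin = 0.082283, G_lin = 0.323143, B_lin = 0.045186
L = 0.2126×R + 0.7152×G + 0.0722×B
L = 0.2126×0.082283 + 0.7152×0.323143 + 0.0722×0.045186
L ≈ 0.251868


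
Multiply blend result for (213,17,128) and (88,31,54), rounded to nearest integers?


Multiply: C = A×B/255, rounded to nearest integer
R: 213×88/255 = 18744/255 ≈ 73.506 → 74
G: 17×31/255 = 527/255 ≈ 2.067 → 2
B: 128×54/255 = 6912/255 ≈ 27.106 → 27
= RGB(74, 2, 27)


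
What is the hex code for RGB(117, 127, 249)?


R = 117 → 75 (hex)
G = 127 → 7F (hex)
B = 249 → F9 (hex)
Hex = #757FF9


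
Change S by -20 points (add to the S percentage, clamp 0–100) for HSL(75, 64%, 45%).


Original S = 64%
Adjustment = -20 percentage points
New S = 64 + (-20) = 44
Clamp to [0, 100] → 44
= HSL(75°, 44%, 45%)


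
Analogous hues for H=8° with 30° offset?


Base hue: 8°
Left analog: (8 - 30) mod 360 = 338°
Right analog: (8 + 30) mod 360 = 38°
Analogous hues = 338° and 38°


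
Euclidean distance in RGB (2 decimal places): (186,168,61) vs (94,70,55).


d = √[(R₁-R₂)² + (G₁-G₂)² + (B₁-B₂)²]
d = √[(186-94)² + (168-70)² + (61-55)²]
d = √[8464 + 9604 + 36]
d = √18104
d ≈ 134.55


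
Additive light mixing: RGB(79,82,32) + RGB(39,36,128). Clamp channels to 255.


Additive: each channel = min(255, C₁+C₂)
R: 79+39 = 118 → 118
G: 82+36 = 118 → 118
B: 32+128 = 160 → 160
= RGB(118, 118, 160)


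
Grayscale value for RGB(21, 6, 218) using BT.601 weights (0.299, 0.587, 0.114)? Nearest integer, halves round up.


Gray = 0.299×R + 0.587×G + 0.114×B
Gray = 0.299×21 + 0.587×6 + 0.114×218
Gray = 6.279 + 3.522 + 24.852
Gray = 34.653 → round half up → 35
Gray = 35


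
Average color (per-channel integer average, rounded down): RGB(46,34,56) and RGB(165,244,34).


Midpoint: each channel = ⌊(C₁+C₂)/2⌋
R: ⌊(46+165)/2⌋ = 105
G: ⌊(34+244)/2⌋ = 139
B: ⌊(56+34)/2⌋ = 45
= RGB(105, 139, 45)


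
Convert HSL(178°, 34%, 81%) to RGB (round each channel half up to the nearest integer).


H=178°, S=0.34, L=0.81
C = (1-|2L-1|)×S = (1-|0.62|)×0.34 = 0.1292
H' = H/60 = 178/60 ≈ 2.9667; X = C×(1-|H' mod 2 - 1|) ≈ 0.1249
m = L - C/2 = 0.81 - 0.0646 = 0.7454
Sector ⌊H'⌋ = 2 → (R',G',B') = (0.0, 0.1292, ≈0.1249)
RGB = ((R'+m)×255, (G'+m)×255, (B'+m)×255) = (190.077, 223.023, 221.9248)
Round half up → RGB(190, 223, 222)


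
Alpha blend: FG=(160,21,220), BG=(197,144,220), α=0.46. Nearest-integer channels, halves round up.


C = α×F + (1-α)×B, with 1-α = 0.54
R: 0.46×160 + 0.54×197 = 73.60 + 106.38 = 179.98 → 180
G: 0.46×21 + 0.54×144 = 9.66 + 77.76 = 87.42 → 87
B: 0.46×220 + 0.54×220 = 101.20 + 118.80 = 220.00 → 220
= RGB(180, 87, 220)


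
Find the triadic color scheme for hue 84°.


Triadic: equally spaced at 120° intervals
H1 = 84°
H2 = (84 + 120) mod 360 = 204°
H3 = (84 + 240) mod 360 = 324°
Triadic = 84°, 204°, 324°


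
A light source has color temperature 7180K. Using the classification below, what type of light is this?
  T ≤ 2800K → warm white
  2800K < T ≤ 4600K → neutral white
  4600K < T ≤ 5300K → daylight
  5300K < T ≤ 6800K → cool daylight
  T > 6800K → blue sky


Temperature: 7180K
7180K > 6800K → blue sky
Classification: blue sky


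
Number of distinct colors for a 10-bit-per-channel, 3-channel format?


Total bits = 10 bits/channel × 3 channels = 30 bits
Distinct colors = 2^30
= 1,073,741,824 colors


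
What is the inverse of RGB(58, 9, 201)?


Invert: (255-R, 255-G, 255-B)
R: 255-58 = 197
G: 255-9 = 246
B: 255-201 = 54
= RGB(197, 246, 54)


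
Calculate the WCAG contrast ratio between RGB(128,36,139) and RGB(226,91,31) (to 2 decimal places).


Linearize each sRGB channel c=v/255: c/12.92 if c ≤ 0.04045 else ((c+0.055)/1.055)^2.4
L = 0.2126×R_lin + 0.7152×G_lin + 0.0722×B_lin
Color 1 (128,36,139):
  R=128: 128/255≈0.5020 > 0.04045 → ((0.5020+0.055)/1.055)^2.4 ≈ 0.21586
  G=36: 36/255≈0.1412 > 0.04045 → ((0.1412+0.055)/1.055)^2.4 ≈ 0.01764
  B=139: 139/255≈0.5451 > 0.04045 → ((0.5451+0.055)/1.055)^2.4 ≈ 0.25818
  L1 = 0.2126×0.21586 + 0.7152×0.01764 + 0.0722×0.25818 ≈ 0.07715
Color 2 (226,91,31):
  R=226: 226/255≈0.8863 > 0.04045 → ((0.8863+0.055)/1.055)^2.4 ≈ 0.76052
  G=91: 91/255≈0.3569 > 0.04045 → ((0.3569+0.055)/1.055)^2.4 ≈ 0.10462
  B=31: 31/255≈0.1216 > 0.04045 → ((0.1216+0.055)/1.055)^2.4 ≈ 0.01370
  L2 = 0.2126×0.76052 + 0.7152×0.10462 + 0.0722×0.01370 ≈ 0.23750
Lighter = 0.23750, Darker = 0.07715
Ratio = (L_lighter + 0.05) / (L_darker + 0.05)
Ratio = (0.23750 + 0.05) / (0.07715 + 0.05) = 0.28750 / 0.12715 ≈ 2.2611
Ratio ≈ 2.26:1


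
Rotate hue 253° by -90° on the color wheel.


New hue = (H + rotation) mod 360
New hue = (253 -90) mod 360
= 163 mod 360
= 163°


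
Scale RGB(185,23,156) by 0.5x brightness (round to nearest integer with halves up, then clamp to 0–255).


Multiply each channel by 0.5, round half up, clamp to [0, 255]
R: 185×0.5 = 92.5 → round → 93
G: 23×0.5 = 11.5 → round → 12
B: 156×0.5 = 78
= RGB(93, 12, 78)


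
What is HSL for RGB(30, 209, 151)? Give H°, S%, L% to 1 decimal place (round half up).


Normalize: R'=30/255≈0.1176, G'=209/255≈0.8196, B'=151/255≈0.5922
Max=209/255, Min=30/255, Δ=Max-Min=179/255
L = (Max+Min)/2 = (209+30)/510 = 239/510 = 0.46862… → L = 46.9%
L ≤ 0.5 → S = Δ/(Max+Min) = 179/(209+30) = 179/239 = 0.74895… → S = 74.9%
(the 1/255 factors cancel in S and H, so raw channel differences can be used)
Max is G' → H = 60 × ((B-R)/Δ + 2) = 60 × ((151-30)/179 + 2)
  121/179 + 2 = 0.6759… + 2 = 2.6759…
  H = 60 × 2.6759… = 160.558…° → H = 160.6°
= HSL(160.6°, 74.9%, 46.9%)


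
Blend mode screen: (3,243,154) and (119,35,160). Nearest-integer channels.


Screen: C = 255 - (255-A)×(255-B)/255, rounded to nearest integer
R: 255 - (255-3)×(255-119)/255 = 255 - 34272/255 ≈ 255 - 134.400 = 120.600 → 121
G: 255 - (255-243)×(255-35)/255 = 255 - 2640/255 ≈ 255 - 10.353 = 244.647 → 245
B: 255 - (255-154)×(255-160)/255 = 255 - 9595/255 ≈ 255 - 37.627 = 217.373 → 217
= RGB(121, 245, 217)


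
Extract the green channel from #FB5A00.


Color: #FB5A00
R = FB = 251
G = 5A = 90
B = 00 = 0
Green = 90


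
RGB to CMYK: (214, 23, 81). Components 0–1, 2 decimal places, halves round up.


R'=214/255≈0.8392, G'=23/255≈0.0902, B'=81/255≈0.3176
K = 1 - max(R',G',B') = 1 - 214/255 = 41/255 = 0.16078… → 0.16
(1-R'-K)/(1-K) simplifies to (max-R)/max with max = 214:
C = (214-214)/214 = 0/214 = 0 → 0.00
M = (214-23)/214 = 191/214 = 0.89252… → 0.89
Y = (214-81)/214 = 133/214 = 0.62149… → 0.62
= CMYK(0.00, 0.89, 0.62, 0.16)


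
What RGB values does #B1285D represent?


B1 → 177 (R)
28 → 40 (G)
5D → 93 (B)
= RGB(177, 40, 93)


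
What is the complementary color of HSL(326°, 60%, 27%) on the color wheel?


Complement = opposite side of color wheel = hue + 180°
H' = (326 + 180) mod 360 = 146°
S and L unchanged.
= HSL(146°, 60%, 27%)


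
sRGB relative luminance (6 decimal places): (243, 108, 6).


Linearize each channel (sRGB transfer function): c = v/255; c_lin = c/12.92 if c ≤ 0.04045, else ((c+0.055)/1.055)^2.4
  R: 243/255 ≈ 0.952941 > 0.04045 → ((0.952941+0.055)/1.055)^2.4 ≈ 0.896269
  G: 108/255 ≈ 0.423529 > 0.04045 → ((0.423529+0.055)/1.055)^2.4 ≈ 0.149960
  B: 6/255 ≈ 0.023529 ≤ 0.04045 → 0.023529/12.92 ≈ 0.001821
R_lin = 0.896269, G_lin = 0.149960, B_lin = 0.001821
L = 0.2126×R + 0.7152×G + 0.0722×B
L = 0.2126×0.896269 + 0.7152×0.149960 + 0.0722×0.001821
L ≈ 0.297930


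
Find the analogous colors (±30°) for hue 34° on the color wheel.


Base hue: 34°
Left analog: (34 - 30) mod 360 = 4°
Right analog: (34 + 30) mod 360 = 64°
Analogous hues = 4° and 64°


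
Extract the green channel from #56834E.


Color: #56834E
R = 56 = 86
G = 83 = 131
B = 4E = 78
Green = 131


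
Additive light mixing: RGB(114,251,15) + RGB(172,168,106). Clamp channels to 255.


Additive: each channel = min(255, C₁+C₂)
R: 114+172 = 286 → 255
G: 251+168 = 419 → 255
B: 15+106 = 121 → 121
= RGB(255, 255, 121)


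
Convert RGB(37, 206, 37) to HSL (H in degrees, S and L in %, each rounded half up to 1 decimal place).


Normalize: R'=37/255≈0.1451, G'=206/255≈0.8078, B'=37/255≈0.1451
Max=206/255, Min=37/255, Δ=Max-Min=169/255
L = (Max+Min)/2 = (206+37)/510 = 243/510 = 0.47647… → L = 47.6%
L ≤ 0.5 → S = Δ/(Max+Min) = 169/(206+37) = 169/243 = 0.69547… → S = 69.5%
(the 1/255 factors cancel in S and H, so raw channel differences can be used)
Max is G' → H = 60 × ((B-R)/Δ + 2) = 60 × ((37-37)/169 + 2)
  0/169 + 2 = 0 + 2 = 2
  H = 60 × 2 = 120° → H = 120.0°
= HSL(120.0°, 69.5%, 47.6%)


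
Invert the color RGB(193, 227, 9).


Invert: (255-R, 255-G, 255-B)
R: 255-193 = 62
G: 255-227 = 28
B: 255-9 = 246
= RGB(62, 28, 246)


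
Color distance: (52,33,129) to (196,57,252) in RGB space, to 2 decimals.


d = √[(R₁-R₂)² + (G₁-G₂)² + (B₁-B₂)²]
d = √[(52-196)² + (33-57)² + (129-252)²]
d = √[20736 + 576 + 15129]
d = √36441
d ≈ 190.90


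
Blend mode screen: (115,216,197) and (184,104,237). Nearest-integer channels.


Screen: C = 255 - (255-A)×(255-B)/255, rounded to nearest integer
R: 255 - (255-115)×(255-184)/255 = 255 - 9940/255 ≈ 255 - 38.980 = 216.020 → 216
G: 255 - (255-216)×(255-104)/255 = 255 - 5889/255 ≈ 255 - 23.094 = 231.906 → 232
B: 255 - (255-197)×(255-237)/255 = 255 - 1044/255 ≈ 255 - 4.094 = 250.906 → 251
= RGB(216, 232, 251)


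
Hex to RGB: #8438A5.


84 → 132 (R)
38 → 56 (G)
A5 → 165 (B)
= RGB(132, 56, 165)


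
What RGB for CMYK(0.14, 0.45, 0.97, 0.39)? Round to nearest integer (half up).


R = 255 × (1-C) × (1-K) = 255 × 0.86 × 0.61 = 133.773 → 134
G = 255 × (1-M) × (1-K) = 255 × 0.55 × 0.61 = 85.5525 → 86
B = 255 × (1-Y) × (1-K) = 255 × 0.03 × 0.61 = 4.6665 → 5
= RGB(134, 86, 5)


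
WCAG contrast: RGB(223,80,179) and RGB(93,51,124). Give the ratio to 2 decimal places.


Linearize each sRGB channel c=v/255: c/12.92 if c ≤ 0.04045 else ((c+0.055)/1.055)^2.4
L = 0.2126×R_lin + 0.7152×G_lin + 0.0722×B_lin
Color 1 (223,80,179):
  R=223: 223/255≈0.8745 > 0.04045 → ((0.8745+0.055)/1.055)^2.4 ≈ 0.73791
  G=80: 80/255≈0.3137 > 0.04045 → ((0.3137+0.055)/1.055)^2.4 ≈ 0.08022
  B=179: 179/255≈0.7020 > 0.04045 → ((0.7020+0.055)/1.055)^2.4 ≈ 0.45079
  L1 = 0.2126×0.73791 + 0.7152×0.08022 + 0.0722×0.45079 ≈ 0.24680
Color 2 (93,51,124):
  R=93: 93/255≈0.3647 > 0.04045 → ((0.3647+0.055)/1.055)^2.4 ≈ 0.10946
  G=51: 51/255≈0.2000 > 0.04045 → ((0.2000+0.055)/1.055)^2.4 ≈ 0.03310
  B=124: 124/255≈0.4863 > 0.04045 → ((0.4863+0.055)/1.055)^2.4 ≈ 0.20156
  L2 = 0.2126×0.10946 + 0.7152×0.03310 + 0.0722×0.20156 ≈ 0.06150
Lighter = 0.24680, Darker = 0.06150
Ratio = (L_lighter + 0.05) / (L_darker + 0.05)
Ratio = (0.24680 + 0.05) / (0.06150 + 0.05) = 0.29680 / 0.11150 ≈ 2.6619
Ratio ≈ 2.66:1


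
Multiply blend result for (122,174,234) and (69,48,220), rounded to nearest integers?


Multiply: C = A×B/255, rounded to nearest integer
R: 122×69/255 = 8418/255 ≈ 33.012 → 33
G: 174×48/255 = 8352/255 ≈ 32.753 → 33
B: 234×220/255 = 51480/255 ≈ 201.882 → 202
= RGB(33, 33, 202)


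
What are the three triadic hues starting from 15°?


Triadic: equally spaced at 120° intervals
H1 = 15°
H2 = (15 + 120) mod 360 = 135°
H3 = (15 + 240) mod 360 = 255°
Triadic = 15°, 135°, 255°


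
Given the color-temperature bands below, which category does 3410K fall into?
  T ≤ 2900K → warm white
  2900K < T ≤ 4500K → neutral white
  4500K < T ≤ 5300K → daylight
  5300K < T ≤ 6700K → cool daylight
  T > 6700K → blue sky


Temperature: 3410K
2900K < 3410K ≤ 4500K → neutral white
Classification: neutral white


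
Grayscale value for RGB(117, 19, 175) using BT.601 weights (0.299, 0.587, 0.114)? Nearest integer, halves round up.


Gray = 0.299×R + 0.587×G + 0.114×B
Gray = 0.299×117 + 0.587×19 + 0.114×175
Gray = 34.983 + 11.153 + 19.950
Gray = 66.086 → round half up → 66
Gray = 66


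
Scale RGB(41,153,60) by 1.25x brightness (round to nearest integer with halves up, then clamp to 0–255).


Multiply each channel by 1.25, round half up, clamp to [0, 255]
R: 41×1.25 = 51.25 → round → 51
G: 153×1.25 = 191.25 → round → 191
B: 60×1.25 = 75
= RGB(51, 191, 75)


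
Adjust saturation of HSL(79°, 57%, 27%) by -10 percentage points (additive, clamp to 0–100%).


Original S = 57%
Adjustment = -10 percentage points
New S = 57 + (-10) = 47
Clamp to [0, 100] → 47
= HSL(79°, 47%, 27%)


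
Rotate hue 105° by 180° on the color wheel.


New hue = (H + rotation) mod 360
New hue = (105 + 180) mod 360
= 285 mod 360
= 285°


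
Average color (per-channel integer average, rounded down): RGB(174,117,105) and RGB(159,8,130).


Midpoint: each channel = ⌊(C₁+C₂)/2⌋
R: ⌊(174+159)/2⌋ = 166
G: ⌊(117+8)/2⌋ = 62
B: ⌊(105+130)/2⌋ = 117
= RGB(166, 62, 117)


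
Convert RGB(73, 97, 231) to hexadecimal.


R = 73 → 49 (hex)
G = 97 → 61 (hex)
B = 231 → E7 (hex)
Hex = #4961E7


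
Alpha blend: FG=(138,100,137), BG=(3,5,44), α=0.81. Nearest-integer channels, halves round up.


C = α×F + (1-α)×B, with 1-α = 0.19
R: 0.81×138 + 0.19×3 = 111.78 + 0.57 = 112.35 → 112
G: 0.81×100 + 0.19×5 = 81.00 + 0.95 = 81.95 → 82
B: 0.81×137 + 0.19×44 = 110.97 + 8.36 = 119.33 → 119
= RGB(112, 82, 119)


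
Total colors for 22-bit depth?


Colors = 2^bits = 2^22
= 4,194,304 colors


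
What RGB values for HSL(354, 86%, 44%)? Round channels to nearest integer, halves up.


H=354°, S=0.86, L=0.44
C = (1-|2L-1|)×S = (1-|-0.12|)×0.86 = 0.7568
H' = H/60 = 354/60 ≈ 5.9000; X = C×(1-|H' mod 2 - 1|) = 0.07568
m = L - C/2 = 0.44 - 0.3784 = 0.0616
Sector ⌊H'⌋ = 5 → (R',G',B') = (0.7568, 0.0, 0.07568)
RGB = ((R'+m)×255, (G'+m)×255, (B'+m)×255) = (208.692, 15.708, 35.0064)
Round half up → RGB(209, 16, 35)


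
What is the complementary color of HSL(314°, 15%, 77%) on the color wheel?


Complement = opposite side of color wheel = hue + 180°
H' = (314 + 180) mod 360 = 134°
S and L unchanged.
= HSL(134°, 15%, 77%)


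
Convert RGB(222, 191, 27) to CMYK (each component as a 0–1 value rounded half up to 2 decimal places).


R'=222/255≈0.8706, G'=191/255≈0.7490, B'=27/255≈0.1059
K = 1 - max(R',G',B') = 1 - 222/255 = 33/255 = 0.12941… → 0.13
(1-R'-K)/(1-K) simplifies to (max-R)/max with max = 222:
C = (222-222)/222 = 0/222 = 0 → 0.00
M = (222-191)/222 = 31/222 = 0.13963… → 0.14
Y = (222-27)/222 = 195/222 = 0.87837… → 0.88
= CMYK(0.00, 0.14, 0.88, 0.13)


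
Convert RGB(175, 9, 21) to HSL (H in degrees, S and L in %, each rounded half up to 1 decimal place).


Normalize: R'=175/255≈0.6863, G'=9/255≈0.0353, B'=21/255≈0.0824
Max=175/255, Min=9/255, Δ=Max-Min=166/255
L = (Max+Min)/2 = (175+9)/510 = 184/510 = 0.36078… → L = 36.1%
L ≤ 0.5 → S = Δ/(Max+Min) = 166/(175+9) = 166/184 = 0.90217… → S = 90.2%
(the 1/255 factors cancel in S and H, so raw channel differences can be used)
Max is R' → H = 60 × (((G-B)/Δ) mod 6) = 60 × (((9-21)/166) mod 6)
  (-12)/166 = -0.0722…; negative, so add 6 → 5.9277…
  H = 60 × 5.9277… = 355.662…° → H = 355.7°
= HSL(355.7°, 90.2%, 36.1%)


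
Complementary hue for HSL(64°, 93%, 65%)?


Complement = opposite side of color wheel = hue + 180°
H' = (64 + 180) mod 360 = 244°
S and L unchanged.
= HSL(244°, 93%, 65%)


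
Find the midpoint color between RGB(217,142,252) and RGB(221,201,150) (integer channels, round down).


Midpoint: each channel = ⌊(C₁+C₂)/2⌋
R: ⌊(217+221)/2⌋ = 219
G: ⌊(142+201)/2⌋ = 171
B: ⌊(252+150)/2⌋ = 201
= RGB(219, 171, 201)


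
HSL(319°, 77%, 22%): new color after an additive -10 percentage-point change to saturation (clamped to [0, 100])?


Original S = 77%
Adjustment = -10 percentage points
New S = 77 + (-10) = 67
Clamp to [0, 100] → 67
= HSL(319°, 67%, 22%)


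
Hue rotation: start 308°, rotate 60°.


New hue = (H + rotation) mod 360
New hue = (308 + 60) mod 360
= 368 mod 360
= 8°


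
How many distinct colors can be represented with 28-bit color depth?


Colors = 2^bits = 2^28
= 268,435,456 colors


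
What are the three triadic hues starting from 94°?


Triadic: equally spaced at 120° intervals
H1 = 94°
H2 = (94 + 120) mod 360 = 214°
H3 = (94 + 240) mod 360 = 334°
Triadic = 94°, 214°, 334°


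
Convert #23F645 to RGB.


23 → 35 (R)
F6 → 246 (G)
45 → 69 (B)
= RGB(35, 246, 69)


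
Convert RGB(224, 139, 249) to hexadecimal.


R = 224 → E0 (hex)
G = 139 → 8B (hex)
B = 249 → F9 (hex)
Hex = #E08BF9


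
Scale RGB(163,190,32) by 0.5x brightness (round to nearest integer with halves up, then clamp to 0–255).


Multiply each channel by 0.5, round half up, clamp to [0, 255]
R: 163×0.5 = 81.5 → round → 82
G: 190×0.5 = 95
B: 32×0.5 = 16
= RGB(82, 95, 16)


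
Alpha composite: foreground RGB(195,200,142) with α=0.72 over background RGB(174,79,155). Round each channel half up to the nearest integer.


C = α×F + (1-α)×B, with 1-α = 0.28
R: 0.72×195 + 0.28×174 = 140.40 + 48.72 = 189.12 → 189
G: 0.72×200 + 0.28×79 = 144.00 + 22.12 = 166.12 → 166
B: 0.72×142 + 0.28×155 = 102.24 + 43.40 = 145.64 → 146
= RGB(189, 166, 146)


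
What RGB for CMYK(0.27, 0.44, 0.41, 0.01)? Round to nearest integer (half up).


R = 255 × (1-C) × (1-K) = 255 × 0.73 × 0.99 = 184.2885 → 184
G = 255 × (1-M) × (1-K) = 255 × 0.56 × 0.99 = 141.372 → 141
B = 255 × (1-Y) × (1-K) = 255 × 0.59 × 0.99 = 148.9455 → 149
= RGB(184, 141, 149)


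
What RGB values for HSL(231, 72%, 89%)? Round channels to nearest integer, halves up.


H=231°, S=0.72, L=0.89
C = (1-|2L-1|)×S = (1-|0.78|)×0.72 = 0.1584
H' = H/60 = 231/60 ≈ 3.8500; X = C×(1-|H' mod 2 - 1|) = 0.02376
m = L - C/2 = 0.89 - 0.0792 = 0.8108
Sector ⌊H'⌋ = 3 → (R',G',B') = (0.0, 0.02376, 0.1584)
RGB = ((R'+m)×255, (G'+m)×255, (B'+m)×255) = (206.754, 212.8128, 247.146)
Round half up → RGB(207, 213, 247)


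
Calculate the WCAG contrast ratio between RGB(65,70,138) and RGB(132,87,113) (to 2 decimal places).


Linearize each sRGB channel c=v/255: c/12.92 if c ≤ 0.04045 else ((c+0.055)/1.055)^2.4
L = 0.2126×R_lin + 0.7152×G_lin + 0.0722×B_lin
Color 1 (65,70,138):
  R=65: 65/255≈0.2549 > 0.04045 → ((0.2549+0.055)/1.055)^2.4 ≈ 0.05286
  G=70: 70/255≈0.2745 > 0.04045 → ((0.2745+0.055)/1.055)^2.4 ≈ 0.06125
  B=138: 138/255≈0.5412 > 0.04045 → ((0.5412+0.055)/1.055)^2.4 ≈ 0.25415
  L1 = 0.2126×0.05286 + 0.7152×0.06125 + 0.0722×0.25415 ≈ 0.07339
Color 2 (132,87,113):
  R=132: 132/255≈0.5176 > 0.04045 → ((0.5176+0.055)/1.055)^2.4 ≈ 0.23074
  G=87: 87/255≈0.3412 > 0.04045 → ((0.3412+0.055)/1.055)^2.4 ≈ 0.09531
  B=113: 113/255≈0.4431 > 0.04045 → ((0.4431+0.055)/1.055)^2.4 ≈ 0.16513
  L2 = 0.2126×0.23074 + 0.7152×0.09531 + 0.0722×0.16513 ≈ 0.12914
Lighter = 0.12914, Darker = 0.07339
Ratio = (L_lighter + 0.05) / (L_darker + 0.05)
Ratio = (0.12914 + 0.05) / (0.07339 + 0.05) = 0.17914 / 0.12339 ≈ 1.4518
Ratio ≈ 1.45:1


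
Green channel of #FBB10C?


Color: #FBB10C
R = FB = 251
G = B1 = 177
B = 0C = 12
Green = 177


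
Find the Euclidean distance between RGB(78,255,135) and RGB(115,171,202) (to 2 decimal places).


d = √[(R₁-R₂)² + (G₁-G₂)² + (B₁-B₂)²]
d = √[(78-115)² + (255-171)² + (135-202)²]
d = √[1369 + 7056 + 4489]
d = √12914
d ≈ 113.64


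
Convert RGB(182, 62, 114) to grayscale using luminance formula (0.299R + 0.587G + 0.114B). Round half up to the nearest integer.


Gray = 0.299×R + 0.587×G + 0.114×B
Gray = 0.299×182 + 0.587×62 + 0.114×114
Gray = 54.418 + 36.394 + 12.996
Gray = 103.808 → round half up → 104
Gray = 104


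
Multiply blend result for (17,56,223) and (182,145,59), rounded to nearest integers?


Multiply: C = A×B/255, rounded to nearest integer
R: 17×182/255 = 3094/255 ≈ 12.133 → 12
G: 56×145/255 = 8120/255 ≈ 31.843 → 32
B: 223×59/255 = 13157/255 ≈ 51.596 → 52
= RGB(12, 32, 52)


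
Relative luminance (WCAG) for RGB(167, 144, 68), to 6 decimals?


Linearize each channel (sRGB transfer function): c = v/255; c_lin = c/12.92 if c ≤ 0.04045, else ((c+0.055)/1.055)^2.4
  R: 167/255 ≈ 0.654902 > 0.04045 → ((0.654902+0.055)/1.055)^2.4 ≈ 0.386429
  G: 144/255 ≈ 0.564706 > 0.04045 → ((0.564706+0.055)/1.055)^2.4 ≈ 0.278894
  B: 68/255 ≈ 0.266667 > 0.04045 → ((0.266667+0.055)/1.055)^2.4 ≈ 0.057805
R_lin = 0.386429, G_lin = 0.278894, B_lin = 0.057805
L = 0.2126×R + 0.7152×G + 0.0722×B
L = 0.2126×0.386429 + 0.7152×0.278894 + 0.0722×0.057805
L ≈ 0.285794


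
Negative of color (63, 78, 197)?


Invert: (255-R, 255-G, 255-B)
R: 255-63 = 192
G: 255-78 = 177
B: 255-197 = 58
= RGB(192, 177, 58)


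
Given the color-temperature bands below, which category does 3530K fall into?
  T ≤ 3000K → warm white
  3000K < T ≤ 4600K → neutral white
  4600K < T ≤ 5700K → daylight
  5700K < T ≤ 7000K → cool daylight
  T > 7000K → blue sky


Temperature: 3530K
3000K < 3530K ≤ 4600K → neutral white
Classification: neutral white


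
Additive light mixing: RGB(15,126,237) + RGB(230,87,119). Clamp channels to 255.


Additive: each channel = min(255, C₁+C₂)
R: 15+230 = 245 → 245
G: 126+87 = 213 → 213
B: 237+119 = 356 → 255
= RGB(245, 213, 255)


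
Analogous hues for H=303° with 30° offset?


Base hue: 303°
Left analog: (303 - 30) mod 360 = 273°
Right analog: (303 + 30) mod 360 = 333°
Analogous hues = 273° and 333°


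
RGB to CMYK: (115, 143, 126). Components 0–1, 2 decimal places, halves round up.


R'=115/255≈0.4510, G'=143/255≈0.5608, B'=126/255≈0.4941
K = 1 - max(R',G',B') = 1 - 143/255 = 112/255 = 0.43921… → 0.44
(1-R'-K)/(1-K) simplifies to (max-R)/max with max = 143:
C = (143-115)/143 = 28/143 = 0.19580… → 0.20
M = (143-143)/143 = 0/143 = 0 → 0.00
Y = (143-126)/143 = 17/143 = 0.11888… → 0.12
= CMYK(0.20, 0.00, 0.12, 0.44)


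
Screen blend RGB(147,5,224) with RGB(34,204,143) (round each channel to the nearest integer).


Screen: C = 255 - (255-A)×(255-B)/255, rounded to nearest integer
R: 255 - (255-147)×(255-34)/255 = 255 - 23868/255 ≈ 255 - 93.600 = 161.400 → 161
G: 255 - (255-5)×(255-204)/255 = 255 - 12750/255 ≈ 255 - 50.000 = 205.000 → 205
B: 255 - (255-224)×(255-143)/255 = 255 - 3472/255 ≈ 255 - 13.616 = 241.384 → 241
= RGB(161, 205, 241)


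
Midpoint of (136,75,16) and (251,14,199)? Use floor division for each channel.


Midpoint: each channel = ⌊(C₁+C₂)/2⌋
R: ⌊(136+251)/2⌋ = 193
G: ⌊(75+14)/2⌋ = 44
B: ⌊(16+199)/2⌋ = 107
= RGB(193, 44, 107)


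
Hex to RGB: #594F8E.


59 → 89 (R)
4F → 79 (G)
8E → 142 (B)
= RGB(89, 79, 142)


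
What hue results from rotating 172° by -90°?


New hue = (H + rotation) mod 360
New hue = (172 -90) mod 360
= 82 mod 360
= 82°


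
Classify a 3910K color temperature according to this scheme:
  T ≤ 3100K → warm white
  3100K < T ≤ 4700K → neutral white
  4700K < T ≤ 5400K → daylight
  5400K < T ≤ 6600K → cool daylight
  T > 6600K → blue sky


Temperature: 3910K
3100K < 3910K ≤ 4700K → neutral white
Classification: neutral white


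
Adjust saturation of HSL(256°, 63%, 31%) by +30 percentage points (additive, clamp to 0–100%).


Original S = 63%
Adjustment = +30 percentage points
New S = 63 + (30) = 93
Clamp to [0, 100] → 93
= HSL(256°, 93%, 31%)


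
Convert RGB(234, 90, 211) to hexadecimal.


R = 234 → EA (hex)
G = 90 → 5A (hex)
B = 211 → D3 (hex)
Hex = #EA5AD3


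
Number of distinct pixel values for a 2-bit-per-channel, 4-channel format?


Total bits = 2 bits/channel × 4 channels = 8 bits
Distinct pixel values = 2^8
= 256 pixel values


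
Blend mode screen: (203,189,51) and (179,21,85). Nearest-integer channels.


Screen: C = 255 - (255-A)×(255-B)/255, rounded to nearest integer
R: 255 - (255-203)×(255-179)/255 = 255 - 3952/255 ≈ 255 - 15.498 = 239.502 → 240
G: 255 - (255-189)×(255-21)/255 = 255 - 15444/255 ≈ 255 - 60.565 = 194.435 → 194
B: 255 - (255-51)×(255-85)/255 = 255 - 34680/255 ≈ 255 - 136.000 = 119.000 → 119
= RGB(240, 194, 119)


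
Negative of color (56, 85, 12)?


Invert: (255-R, 255-G, 255-B)
R: 255-56 = 199
G: 255-85 = 170
B: 255-12 = 243
= RGB(199, 170, 243)


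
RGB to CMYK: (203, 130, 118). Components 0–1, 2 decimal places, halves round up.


R'=203/255≈0.7961, G'=130/255≈0.5098, B'=118/255≈0.4627
K = 1 - max(R',G',B') = 1 - 203/255 = 52/255 = 0.20392… → 0.20
(1-R'-K)/(1-K) simplifies to (max-R)/max with max = 203:
C = (203-203)/203 = 0/203 = 0 → 0.00
M = (203-130)/203 = 73/203 = 0.35960… → 0.36
Y = (203-118)/203 = 85/203 = 0.41871… → 0.42
= CMYK(0.00, 0.36, 0.42, 0.20)


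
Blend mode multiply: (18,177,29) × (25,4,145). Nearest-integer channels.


Multiply: C = A×B/255, rounded to nearest integer
R: 18×25/255 = 450/255 ≈ 1.765 → 2
G: 177×4/255 = 708/255 ≈ 2.776 → 3
B: 29×145/255 = 4205/255 ≈ 16.490 → 16
= RGB(2, 3, 16)


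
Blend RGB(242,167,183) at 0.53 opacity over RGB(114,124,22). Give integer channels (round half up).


C = α×F + (1-α)×B, with 1-α = 0.47
R: 0.53×242 + 0.47×114 = 128.26 + 53.58 = 181.84 → 182
G: 0.53×167 + 0.47×124 = 88.51 + 58.28 = 146.79 → 147
B: 0.53×183 + 0.47×22 = 96.99 + 10.34 = 107.33 → 107
= RGB(182, 147, 107)


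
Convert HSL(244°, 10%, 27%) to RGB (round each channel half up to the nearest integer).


H=244°, S=0.10, L=0.27
C = (1-|2L-1|)×S = (1-|-0.46|)×0.10 = 0.054
H' = H/60 = 244/60 ≈ 4.0667; X = C×(1-|H' mod 2 - 1|) = 0.0036
m = L - C/2 = 0.27 - 0.027 = 0.243
Sector ⌊H'⌋ = 4 → (R',G',B') = (0.0036, 0.0, 0.054)
RGB = ((R'+m)×255, (G'+m)×255, (B'+m)×255) = (62.883, 61.965, 75.735)
Round half up → RGB(63, 62, 76)


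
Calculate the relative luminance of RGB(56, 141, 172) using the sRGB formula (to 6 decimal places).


Linearize each channel (sRGB transfer function): c = v/255; c_lin = c/12.92 if c ≤ 0.04045, else ((c+0.055)/1.055)^2.4
  R: 56/255 ≈ 0.219608 > 0.04045 → ((0.219608+0.055)/1.055)^2.4 ≈ 0.039546
  G: 141/255 ≈ 0.552941 > 0.04045 → ((0.552941+0.055)/1.055)^2.4 ≈ 0.266356
  B: 172/255 ≈ 0.674510 > 0.04045 → ((0.674510+0.055)/1.055)^2.4 ≈ 0.412543
R_lin = 0.039546, G_lin = 0.266356, B_lin = 0.412543
L = 0.2126×R + 0.7152×G + 0.0722×B
L = 0.2126×0.039546 + 0.7152×0.266356 + 0.0722×0.412543
L ≈ 0.228691


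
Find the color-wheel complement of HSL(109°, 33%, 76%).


Complement = opposite side of color wheel = hue + 180°
H' = (109 + 180) mod 360 = 289°
S and L unchanged.
= HSL(289°, 33%, 76%)


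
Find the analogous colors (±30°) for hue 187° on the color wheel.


Base hue: 187°
Left analog: (187 - 30) mod 360 = 157°
Right analog: (187 + 30) mod 360 = 217°
Analogous hues = 157° and 217°


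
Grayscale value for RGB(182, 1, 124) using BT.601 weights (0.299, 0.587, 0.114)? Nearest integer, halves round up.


Gray = 0.299×R + 0.587×G + 0.114×B
Gray = 0.299×182 + 0.587×1 + 0.114×124
Gray = 54.418 + 0.587 + 14.136
Gray = 69.141 → round half up → 69
Gray = 69


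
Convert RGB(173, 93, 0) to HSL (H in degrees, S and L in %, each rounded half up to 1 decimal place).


Normalize: R'=173/255≈0.6784, G'=93/255≈0.3647, B'=0/255≈0.0000
Max=173/255, Min=0/255, Δ=Max-Min=173/255
L = (Max+Min)/2 = (173+0)/510 = 173/510 = 0.33921… → L = 33.9%
L ≤ 0.5 → S = Δ/(Max+Min) = 173/(173+0) = 173/173 = 1 → S = 100.0%
(the 1/255 factors cancel in S and H, so raw channel differences can be used)
Max is R' → H = 60 × (((G-B)/Δ) mod 6) = 60 × (((93-0)/173) mod 6)
  93/173 = 0.5375…
  H = 60 × 0.5375… = 32.254…° → H = 32.3°
= HSL(32.3°, 100.0%, 33.9%)


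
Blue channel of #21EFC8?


Color: #21EFC8
R = 21 = 33
G = EF = 239
B = C8 = 200
Blue = 200


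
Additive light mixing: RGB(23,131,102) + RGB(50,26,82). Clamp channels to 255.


Additive: each channel = min(255, C₁+C₂)
R: 23+50 = 73 → 73
G: 131+26 = 157 → 157
B: 102+82 = 184 → 184
= RGB(73, 157, 184)


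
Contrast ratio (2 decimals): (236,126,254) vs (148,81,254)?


Linearize each sRGB channel c=v/255: c/12.92 if c ≤ 0.04045 else ((c+0.055)/1.055)^2.4
L = 0.2126×R_lin + 0.7152×G_lin + 0.0722×B_lin
Color 1 (236,126,254):
  R=236: 236/255≈0.9255 > 0.04045 → ((0.9255+0.055)/1.055)^2.4 ≈ 0.83880
  G=126: 126/255≈0.4941 > 0.04045 → ((0.4941+0.055)/1.055)^2.4 ≈ 0.20864
  B=254: 254/255≈0.9961 > 0.04045 → ((0.9961+0.055)/1.055)^2.4 ≈ 0.99110
  L1 = 0.2126×0.83880 + 0.7152×0.20864 + 0.0722×0.99110 ≈ 0.39910
Color 2 (148,81,254):
  R=148: 148/255≈0.5804 > 0.04045 → ((0.5804+0.055)/1.055)^2.4 ≈ 0.29614
  G=81: 81/255≈0.3176 > 0.04045 → ((0.3176+0.055)/1.055)^2.4 ≈ 0.08228
  B=254: 254/255≈0.9961 > 0.04045 → ((0.9961+0.055)/1.055)^2.4 ≈ 0.99110
  L2 = 0.2126×0.29614 + 0.7152×0.08228 + 0.0722×0.99110 ≈ 0.19337
Lighter = 0.39910, Darker = 0.19337
Ratio = (L_lighter + 0.05) / (L_darker + 0.05)
Ratio = (0.39910 + 0.05) / (0.19337 + 0.05) = 0.44910 / 0.24337 ≈ 1.8454
Ratio ≈ 1.85:1


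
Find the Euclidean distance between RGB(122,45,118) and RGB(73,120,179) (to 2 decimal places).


d = √[(R₁-R₂)² + (G₁-G₂)² + (B₁-B₂)²]
d = √[(122-73)² + (45-120)² + (118-179)²]
d = √[2401 + 5625 + 3721]
d = √11747
d ≈ 108.38


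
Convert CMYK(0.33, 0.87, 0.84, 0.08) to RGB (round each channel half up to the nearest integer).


R = 255 × (1-C) × (1-K) = 255 × 0.67 × 0.92 = 157.182 → 157
G = 255 × (1-M) × (1-K) = 255 × 0.13 × 0.92 = 30.498 → 30
B = 255 × (1-Y) × (1-K) = 255 × 0.16 × 0.92 = 37.536 → 38
= RGB(157, 30, 38)


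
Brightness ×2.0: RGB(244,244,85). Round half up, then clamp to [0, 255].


Multiply each channel by 2.0, round half up, clamp to [0, 255]
R: 244×2.0 = 488 → clamp → 255
G: 244×2.0 = 488 → clamp → 255
B: 85×2.0 = 170
= RGB(255, 255, 170)


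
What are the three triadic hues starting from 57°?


Triadic: equally spaced at 120° intervals
H1 = 57°
H2 = (57 + 120) mod 360 = 177°
H3 = (57 + 240) mod 360 = 297°
Triadic = 57°, 177°, 297°


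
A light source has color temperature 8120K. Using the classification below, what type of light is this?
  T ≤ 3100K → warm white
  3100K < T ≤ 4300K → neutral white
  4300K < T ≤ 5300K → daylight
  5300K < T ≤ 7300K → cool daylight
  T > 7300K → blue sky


Temperature: 8120K
8120K > 7300K → blue sky
Classification: blue sky


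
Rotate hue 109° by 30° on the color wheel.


New hue = (H + rotation) mod 360
New hue = (109 + 30) mod 360
= 139 mod 360
= 139°


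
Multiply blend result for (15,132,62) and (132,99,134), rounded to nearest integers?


Multiply: C = A×B/255, rounded to nearest integer
R: 15×132/255 = 1980/255 ≈ 7.765 → 8
G: 132×99/255 = 13068/255 ≈ 51.247 → 51
B: 62×134/255 = 8308/255 ≈ 32.580 → 33
= RGB(8, 51, 33)


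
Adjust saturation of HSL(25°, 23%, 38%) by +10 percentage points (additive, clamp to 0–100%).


Original S = 23%
Adjustment = +10 percentage points
New S = 23 + (10) = 33
Clamp to [0, 100] → 33
= HSL(25°, 33%, 38%)


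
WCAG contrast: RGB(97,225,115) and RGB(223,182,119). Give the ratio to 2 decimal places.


Linearize each sRGB channel c=v/255: c/12.92 if c ≤ 0.04045 else ((c+0.055)/1.055)^2.4
L = 0.2126×R_lin + 0.7152×G_lin + 0.0722×B_lin
Color 1 (97,225,115):
  R=97: 97/255≈0.3804 > 0.04045 → ((0.3804+0.055)/1.055)^2.4 ≈ 0.11954
  G=225: 225/255≈0.8824 > 0.04045 → ((0.8824+0.055)/1.055)^2.4 ≈ 0.75294
  B=115: 115/255≈0.4510 > 0.04045 → ((0.4510+0.055)/1.055)^2.4 ≈ 0.17144
  L1 = 0.2126×0.11954 + 0.7152×0.75294 + 0.0722×0.17144 ≈ 0.57630
Color 2 (223,182,119):
  R=223: 223/255≈0.8745 > 0.04045 → ((0.8745+0.055)/1.055)^2.4 ≈ 0.73791
  G=182: 182/255≈0.7137 > 0.04045 → ((0.7137+0.055)/1.055)^2.4 ≈ 0.46778
  B=119: 119/255≈0.4667 > 0.04045 → ((0.4667+0.055)/1.055)^2.4 ≈ 0.18447
  L2 = 0.2126×0.73791 + 0.7152×0.46778 + 0.0722×0.18447 ≈ 0.50476
Lighter = 0.57630, Darker = 0.50476
Ratio = (L_lighter + 0.05) / (L_darker + 0.05)
Ratio = (0.57630 + 0.05) / (0.50476 + 0.05) = 0.62630 / 0.55476 ≈ 1.1290
Ratio ≈ 1.13:1


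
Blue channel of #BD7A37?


Color: #BD7A37
R = BD = 189
G = 7A = 122
B = 37 = 55
Blue = 55


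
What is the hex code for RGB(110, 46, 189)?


R = 110 → 6E (hex)
G = 46 → 2E (hex)
B = 189 → BD (hex)
Hex = #6E2EBD


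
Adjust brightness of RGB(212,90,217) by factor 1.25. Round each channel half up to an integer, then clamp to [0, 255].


Multiply each channel by 1.25, round half up, clamp to [0, 255]
R: 212×1.25 = 265 → clamp → 255
G: 90×1.25 = 112.5 → round → 113
B: 217×1.25 = 271.25 → round → 271 → clamp → 255
= RGB(255, 113, 255)


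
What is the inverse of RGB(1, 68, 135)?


Invert: (255-R, 255-G, 255-B)
R: 255-1 = 254
G: 255-68 = 187
B: 255-135 = 120
= RGB(254, 187, 120)


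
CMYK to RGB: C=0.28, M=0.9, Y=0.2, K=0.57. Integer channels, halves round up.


R = 255 × (1-C) × (1-K) = 255 × 0.72 × 0.43 = 78.948 → 79
G = 255 × (1-M) × (1-K) = 255 × 0.10 × 0.43 = 10.965 → 11
B = 255 × (1-Y) × (1-K) = 255 × 0.80 × 0.43 = 87.72 → 88
= RGB(79, 11, 88)


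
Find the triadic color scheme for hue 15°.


Triadic: equally spaced at 120° intervals
H1 = 15°
H2 = (15 + 120) mod 360 = 135°
H3 = (15 + 240) mod 360 = 255°
Triadic = 15°, 135°, 255°


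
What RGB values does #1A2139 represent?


1A → 26 (R)
21 → 33 (G)
39 → 57 (B)
= RGB(26, 33, 57)


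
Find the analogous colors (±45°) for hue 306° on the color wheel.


Base hue: 306°
Left analog: (306 - 45) mod 360 = 261°
Right analog: (306 + 45) mod 360 = 351°
Analogous hues = 261° and 351°


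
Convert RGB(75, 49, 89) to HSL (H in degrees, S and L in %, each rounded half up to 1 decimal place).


Normalize: R'=75/255≈0.2941, G'=49/255≈0.1922, B'=89/255≈0.3490
Max=89/255, Min=49/255, Δ=Max-Min=40/255
L = (Max+Min)/2 = (89+49)/510 = 138/510 = 0.27058… → L = 27.1%
L ≤ 0.5 → S = Δ/(Max+Min) = 40/(89+49) = 40/138 = 0.28985… → S = 29.0%
(the 1/255 factors cancel in S and H, so raw channel differences can be used)
Max is B' → H = 60 × ((R-G)/Δ + 4) = 60 × ((75-49)/40 + 4)
  26/40 + 4 = 0.65 + 4 = 4.65
  H = 60 × 4.65 = 279° → H = 279.0°
= HSL(279.0°, 29.0%, 27.1%)


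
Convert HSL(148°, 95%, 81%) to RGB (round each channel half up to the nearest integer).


H=148°, S=0.95, L=0.81
C = (1-|2L-1|)×S = (1-|0.62|)×0.95 = 0.361
H' = H/60 = 148/60 ≈ 2.4667; X = C×(1-|H' mod 2 - 1|) ≈ 0.1685
m = L - C/2 = 0.81 - 0.1805 = 0.6295
Sector ⌊H'⌋ = 2 → (R',G',B') = (0.0, 0.361, ≈0.1685)
RGB = ((R'+m)×255, (G'+m)×255, (B'+m)×255) = (160.5225, 252.5775, 203.4815)
Round half up → RGB(161, 253, 203)


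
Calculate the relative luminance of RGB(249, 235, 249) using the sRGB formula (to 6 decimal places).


Linearize each channel (sRGB transfer function): c = v/255; c_lin = c/12.92 if c ≤ 0.04045, else ((c+0.055)/1.055)^2.4
  R: 249/255 ≈ 0.976471 > 0.04045 → ((0.976471+0.055)/1.055)^2.4 ≈ 0.947307
  G: 235/255 ≈ 0.921569 > 0.04045 → ((0.921569+0.055)/1.055)^2.4 ≈ 0.830770
  B: 249/255 ≈ 0.976471 > 0.04045 → ((0.976471+0.055)/1.055)^2.4 ≈ 0.947307
R_lin = 0.947307, G_lin = 0.830770, B_lin = 0.947307
L = 0.2126×R + 0.7152×G + 0.0722×B
L = 0.2126×0.947307 + 0.7152×0.830770 + 0.0722×0.947307
L ≈ 0.863960


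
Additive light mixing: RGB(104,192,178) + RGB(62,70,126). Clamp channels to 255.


Additive: each channel = min(255, C₁+C₂)
R: 104+62 = 166 → 166
G: 192+70 = 262 → 255
B: 178+126 = 304 → 255
= RGB(166, 255, 255)


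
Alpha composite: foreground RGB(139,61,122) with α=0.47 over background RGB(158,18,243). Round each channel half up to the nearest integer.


C = α×F + (1-α)×B, with 1-α = 0.53
R: 0.47×139 + 0.53×158 = 65.33 + 83.74 = 149.07 → 149
G: 0.47×61 + 0.53×18 = 28.67 + 9.54 = 38.21 → 38
B: 0.47×122 + 0.53×243 = 57.34 + 128.79 = 186.13 → 186
= RGB(149, 38, 186)


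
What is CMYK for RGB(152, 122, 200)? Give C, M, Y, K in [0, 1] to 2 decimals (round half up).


R'=152/255≈0.5961, G'=122/255≈0.4784, B'=200/255≈0.7843
K = 1 - max(R',G',B') = 1 - 200/255 = 55/255 = 0.21568… → 0.22
(1-R'-K)/(1-K) simplifies to (max-R)/max with max = 200:
C = (200-152)/200 = 48/200 = 0.24 → 0.24
M = (200-122)/200 = 78/200 = 0.39 → 0.39
Y = (200-200)/200 = 0/200 = 0 → 0.00
= CMYK(0.24, 0.39, 0.00, 0.22)


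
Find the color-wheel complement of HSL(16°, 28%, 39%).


Complement = opposite side of color wheel = hue + 180°
H' = (16 + 180) mod 360 = 196°
S and L unchanged.
= HSL(196°, 28%, 39%)


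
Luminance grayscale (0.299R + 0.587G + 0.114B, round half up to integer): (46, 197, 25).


Gray = 0.299×R + 0.587×G + 0.114×B
Gray = 0.299×46 + 0.587×197 + 0.114×25
Gray = 13.754 + 115.639 + 2.850
Gray = 132.243 → round half up → 132
Gray = 132


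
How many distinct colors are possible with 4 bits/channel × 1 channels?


Total bits = 4 bits/channel × 1 channels = 4 bits
Distinct colors = 2^4
= 16 colors


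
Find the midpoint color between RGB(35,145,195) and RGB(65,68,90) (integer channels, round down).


Midpoint: each channel = ⌊(C₁+C₂)/2⌋
R: ⌊(35+65)/2⌋ = 50
G: ⌊(145+68)/2⌋ = 106
B: ⌊(195+90)/2⌋ = 142
= RGB(50, 106, 142)


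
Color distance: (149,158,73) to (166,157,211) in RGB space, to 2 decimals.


d = √[(R₁-R₂)² + (G₁-G₂)² + (B₁-B₂)²]
d = √[(149-166)² + (158-157)² + (73-211)²]
d = √[289 + 1 + 19044]
d = √19334
d ≈ 139.05


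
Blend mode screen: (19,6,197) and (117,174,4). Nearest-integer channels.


Screen: C = 255 - (255-A)×(255-B)/255, rounded to nearest integer
R: 255 - (255-19)×(255-117)/255 = 255 - 32568/255 ≈ 255 - 127.718 = 127.282 → 127
G: 255 - (255-6)×(255-174)/255 = 255 - 20169/255 ≈ 255 - 79.094 = 175.906 → 176
B: 255 - (255-197)×(255-4)/255 = 255 - 14558/255 ≈ 255 - 57.090 = 197.910 → 198
= RGB(127, 176, 198)


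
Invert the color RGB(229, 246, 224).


Invert: (255-R, 255-G, 255-B)
R: 255-229 = 26
G: 255-246 = 9
B: 255-224 = 31
= RGB(26, 9, 31)


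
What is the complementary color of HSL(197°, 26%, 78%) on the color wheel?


Complement = opposite side of color wheel = hue + 180°
H' = (197 + 180) mod 360 = 17°
S and L unchanged.
= HSL(17°, 26%, 78%)


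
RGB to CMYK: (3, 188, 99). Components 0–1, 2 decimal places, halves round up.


R'=3/255≈0.0118, G'=188/255≈0.7373, B'=99/255≈0.3882
K = 1 - max(R',G',B') = 1 - 188/255 = 67/255 = 0.26274… → 0.26
(1-R'-K)/(1-K) simplifies to (max-R)/max with max = 188:
C = (188-3)/188 = 185/188 = 0.98404… → 0.98
M = (188-188)/188 = 0/188 = 0 → 0.00
Y = (188-99)/188 = 89/188 = 0.47340… → 0.47
= CMYK(0.98, 0.00, 0.47, 0.26)
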